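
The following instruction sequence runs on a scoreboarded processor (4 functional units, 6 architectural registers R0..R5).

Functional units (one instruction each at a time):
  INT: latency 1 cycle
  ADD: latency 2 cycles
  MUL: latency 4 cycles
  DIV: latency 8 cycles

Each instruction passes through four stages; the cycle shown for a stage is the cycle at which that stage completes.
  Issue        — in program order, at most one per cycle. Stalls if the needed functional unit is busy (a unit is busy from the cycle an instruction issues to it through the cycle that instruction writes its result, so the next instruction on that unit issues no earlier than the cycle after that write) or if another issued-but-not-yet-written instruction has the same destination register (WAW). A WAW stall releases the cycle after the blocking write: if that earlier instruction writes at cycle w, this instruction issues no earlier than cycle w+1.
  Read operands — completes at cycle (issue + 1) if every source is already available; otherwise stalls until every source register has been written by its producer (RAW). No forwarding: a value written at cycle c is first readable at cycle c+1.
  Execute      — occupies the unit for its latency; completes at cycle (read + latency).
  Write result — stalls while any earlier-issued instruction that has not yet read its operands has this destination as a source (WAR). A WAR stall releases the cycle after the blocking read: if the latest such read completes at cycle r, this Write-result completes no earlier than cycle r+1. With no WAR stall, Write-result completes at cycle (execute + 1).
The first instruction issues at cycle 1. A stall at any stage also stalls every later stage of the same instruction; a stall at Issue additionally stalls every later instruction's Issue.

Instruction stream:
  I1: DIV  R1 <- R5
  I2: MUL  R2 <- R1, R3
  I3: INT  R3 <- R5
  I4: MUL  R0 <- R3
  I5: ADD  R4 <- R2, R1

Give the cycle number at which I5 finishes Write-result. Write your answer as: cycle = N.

cycle = 23

t=1  I1 dispatched to DIV
t=2  I1 operands ready, I2 dispatched to MUL
t=3  I3 dispatched to INT
t=4  I3 operands ready
t=5  I3 complete
t=10  I1 complete
t=11  R1←I1
t=12  I2 operands ready
t=13  R3←I3
t=16  I2 complete
t=17  R2←I2
t=18  I4 dispatched to MUL
t=19  I4 operands ready, I5 dispatched to ADD
t=20  I5 operands ready
t=22  I5 complete
t=23  I4 complete, R4←I5
t=24  R0←I4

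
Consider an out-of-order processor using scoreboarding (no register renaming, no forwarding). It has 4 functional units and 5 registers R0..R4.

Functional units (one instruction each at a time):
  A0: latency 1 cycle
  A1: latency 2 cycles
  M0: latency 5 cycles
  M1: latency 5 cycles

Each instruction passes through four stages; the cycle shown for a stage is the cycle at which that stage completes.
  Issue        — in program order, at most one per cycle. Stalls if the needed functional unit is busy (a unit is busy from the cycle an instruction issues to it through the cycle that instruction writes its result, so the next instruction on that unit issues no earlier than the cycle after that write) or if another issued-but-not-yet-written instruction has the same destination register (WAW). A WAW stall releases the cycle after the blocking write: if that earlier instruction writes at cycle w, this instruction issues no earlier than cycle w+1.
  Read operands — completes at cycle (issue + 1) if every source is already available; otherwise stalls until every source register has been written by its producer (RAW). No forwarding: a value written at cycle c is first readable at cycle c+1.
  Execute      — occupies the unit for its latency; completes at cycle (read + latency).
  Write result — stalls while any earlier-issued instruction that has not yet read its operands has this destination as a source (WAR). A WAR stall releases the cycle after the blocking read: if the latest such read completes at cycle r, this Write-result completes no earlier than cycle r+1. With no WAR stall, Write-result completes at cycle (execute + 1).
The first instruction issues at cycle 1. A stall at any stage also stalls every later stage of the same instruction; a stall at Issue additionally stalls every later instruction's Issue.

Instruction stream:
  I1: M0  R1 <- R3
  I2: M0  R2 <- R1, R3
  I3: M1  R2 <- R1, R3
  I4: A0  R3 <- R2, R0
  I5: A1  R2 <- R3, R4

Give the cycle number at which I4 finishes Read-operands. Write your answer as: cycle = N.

cycle = 25

I1: IS=1 RO=2 EX=7 WR=8
I2: IS=9 RO=10 EX=15 WR=16  [struct: M0 busy until I1 writes@8]
I3: IS=17 RO=18 EX=23 WR=24  [WAW R2: wait I2 write@16]
I4: IS=18 RO=25 EX=26 WR=27  [RAW R2: wait I3 write@24]
I5: IS=25 RO=28 EX=30 WR=31  [WAW R2: wait I3 write@24; RAW R3: wait I4 write@27]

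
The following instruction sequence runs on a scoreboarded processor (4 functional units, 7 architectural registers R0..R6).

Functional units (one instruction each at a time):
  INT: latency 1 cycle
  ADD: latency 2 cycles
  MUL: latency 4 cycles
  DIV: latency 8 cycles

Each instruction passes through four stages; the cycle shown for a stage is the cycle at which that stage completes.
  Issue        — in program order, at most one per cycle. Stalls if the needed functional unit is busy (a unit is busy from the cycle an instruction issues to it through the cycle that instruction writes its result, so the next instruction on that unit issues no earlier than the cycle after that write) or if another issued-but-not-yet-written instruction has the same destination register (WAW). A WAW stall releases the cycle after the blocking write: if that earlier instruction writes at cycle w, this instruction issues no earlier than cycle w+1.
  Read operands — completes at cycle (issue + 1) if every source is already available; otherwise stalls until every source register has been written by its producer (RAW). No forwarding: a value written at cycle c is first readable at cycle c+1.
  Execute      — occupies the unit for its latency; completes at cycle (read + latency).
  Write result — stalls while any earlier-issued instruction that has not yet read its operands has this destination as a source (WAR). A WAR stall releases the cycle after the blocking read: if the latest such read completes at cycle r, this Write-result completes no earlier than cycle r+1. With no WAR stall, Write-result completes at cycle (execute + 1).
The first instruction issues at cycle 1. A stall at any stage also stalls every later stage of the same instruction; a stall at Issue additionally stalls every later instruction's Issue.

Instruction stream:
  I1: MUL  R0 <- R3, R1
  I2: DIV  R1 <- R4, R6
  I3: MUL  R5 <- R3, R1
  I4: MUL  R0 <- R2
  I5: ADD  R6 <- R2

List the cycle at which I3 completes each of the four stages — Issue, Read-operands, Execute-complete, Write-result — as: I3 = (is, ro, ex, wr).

  I1 | 1 | 2 | 6 | 7
  I2 | 2 | 3 | 11 | 12
  I3 | 8 | 13 | 17 | 18   struct: MUL busy until I1 writes@7 · RAW R1: wait I2 write@12
  I4 | 19 | 20 | 24 | 25   struct: MUL busy until I3 writes@18
  I5 | 20 | 21 | 23 | 24

I3 = (8, 13, 17, 18)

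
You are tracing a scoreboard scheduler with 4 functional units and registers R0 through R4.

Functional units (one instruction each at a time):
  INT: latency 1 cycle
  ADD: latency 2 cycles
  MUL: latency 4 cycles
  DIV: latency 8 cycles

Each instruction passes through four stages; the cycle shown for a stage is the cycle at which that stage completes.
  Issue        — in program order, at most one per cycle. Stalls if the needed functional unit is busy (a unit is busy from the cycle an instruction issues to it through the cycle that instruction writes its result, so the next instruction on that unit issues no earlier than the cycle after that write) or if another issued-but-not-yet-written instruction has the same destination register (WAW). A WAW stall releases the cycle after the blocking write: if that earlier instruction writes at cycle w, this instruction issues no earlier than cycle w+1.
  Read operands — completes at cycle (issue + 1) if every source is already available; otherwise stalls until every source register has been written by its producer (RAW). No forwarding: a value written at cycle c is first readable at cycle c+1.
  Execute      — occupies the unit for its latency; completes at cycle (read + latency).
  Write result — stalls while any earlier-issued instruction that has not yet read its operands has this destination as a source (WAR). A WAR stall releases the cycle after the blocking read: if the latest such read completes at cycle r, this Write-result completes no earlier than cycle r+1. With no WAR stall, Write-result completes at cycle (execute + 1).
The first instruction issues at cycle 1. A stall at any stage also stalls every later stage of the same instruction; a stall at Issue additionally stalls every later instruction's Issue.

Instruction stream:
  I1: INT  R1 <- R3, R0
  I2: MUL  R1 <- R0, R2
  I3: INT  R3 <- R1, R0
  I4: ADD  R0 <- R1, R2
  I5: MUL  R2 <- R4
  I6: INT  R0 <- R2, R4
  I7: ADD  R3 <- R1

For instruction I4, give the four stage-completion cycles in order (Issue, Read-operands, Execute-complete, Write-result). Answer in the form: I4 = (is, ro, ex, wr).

t=1  I1→INT
t=2  I1 RO
t=3  I1 EX
t=4  I1 WR R1
t=5  I2→MUL
t=6  I2 RO; I3→INT
t=7  I4→ADD
t=10  I2 EX
t=11  I2 WR R1
t=12  I3 RO; I4 RO; I5→MUL
t=13  I3 EX; I5 RO
t=14  I3 WR R3; I4 EX
t=15  I4 WR R0
t=16  I6→INT
t=17  I5 EX; I7→ADD
t=18  I5 WR R2; I7 RO
t=19  I6 RO
t=20  I6 EX; I7 EX
t=21  I6 WR R0; I7 WR R3

I4 = (7, 12, 14, 15)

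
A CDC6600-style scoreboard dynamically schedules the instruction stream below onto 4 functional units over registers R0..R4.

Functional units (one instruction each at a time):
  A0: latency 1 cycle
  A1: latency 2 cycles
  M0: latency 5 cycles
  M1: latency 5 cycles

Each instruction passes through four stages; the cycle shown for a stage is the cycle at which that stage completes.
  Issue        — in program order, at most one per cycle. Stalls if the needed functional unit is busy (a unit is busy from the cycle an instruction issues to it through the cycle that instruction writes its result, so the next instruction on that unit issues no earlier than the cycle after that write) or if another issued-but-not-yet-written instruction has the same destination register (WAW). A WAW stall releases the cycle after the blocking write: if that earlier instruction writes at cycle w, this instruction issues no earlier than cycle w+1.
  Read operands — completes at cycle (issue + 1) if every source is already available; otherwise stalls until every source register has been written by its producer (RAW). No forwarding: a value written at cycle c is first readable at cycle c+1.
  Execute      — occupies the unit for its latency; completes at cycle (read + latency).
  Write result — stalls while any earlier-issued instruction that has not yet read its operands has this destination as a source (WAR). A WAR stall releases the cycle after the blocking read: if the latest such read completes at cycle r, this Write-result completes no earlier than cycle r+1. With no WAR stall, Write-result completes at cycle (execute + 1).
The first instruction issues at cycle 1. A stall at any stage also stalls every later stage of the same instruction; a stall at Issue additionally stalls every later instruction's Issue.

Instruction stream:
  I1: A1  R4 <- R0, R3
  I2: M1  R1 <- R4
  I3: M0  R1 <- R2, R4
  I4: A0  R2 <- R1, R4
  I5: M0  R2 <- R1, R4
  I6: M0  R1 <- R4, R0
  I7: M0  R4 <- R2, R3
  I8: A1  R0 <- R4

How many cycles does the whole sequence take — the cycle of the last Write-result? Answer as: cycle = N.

[1] I1 issues→A1
[2] I1 reads | I2 issues→M1
[4] I1 exec-done
[5] I1 writes R4
[6] I2 reads
[11] I2 exec-done
[12] I2 writes R1
[13] I3 issues→M0
[14] I3 reads | I4 issues→A0
[19] I3 exec-done
[20] I3 writes R1
[21] I4 reads
[22] I4 exec-done
[23] I4 writes R2
[24] I5 issues→M0
[25] I5 reads
[30] I5 exec-done
[31] I5 writes R2
[32] I6 issues→M0
[33] I6 reads
[38] I6 exec-done
[39] I6 writes R1
[40] I7 issues→M0
[41] I7 reads | I8 issues→A1
[46] I7 exec-done
[47] I7 writes R4
[48] I8 reads
[50] I8 exec-done
[51] I8 writes R0

cycle = 51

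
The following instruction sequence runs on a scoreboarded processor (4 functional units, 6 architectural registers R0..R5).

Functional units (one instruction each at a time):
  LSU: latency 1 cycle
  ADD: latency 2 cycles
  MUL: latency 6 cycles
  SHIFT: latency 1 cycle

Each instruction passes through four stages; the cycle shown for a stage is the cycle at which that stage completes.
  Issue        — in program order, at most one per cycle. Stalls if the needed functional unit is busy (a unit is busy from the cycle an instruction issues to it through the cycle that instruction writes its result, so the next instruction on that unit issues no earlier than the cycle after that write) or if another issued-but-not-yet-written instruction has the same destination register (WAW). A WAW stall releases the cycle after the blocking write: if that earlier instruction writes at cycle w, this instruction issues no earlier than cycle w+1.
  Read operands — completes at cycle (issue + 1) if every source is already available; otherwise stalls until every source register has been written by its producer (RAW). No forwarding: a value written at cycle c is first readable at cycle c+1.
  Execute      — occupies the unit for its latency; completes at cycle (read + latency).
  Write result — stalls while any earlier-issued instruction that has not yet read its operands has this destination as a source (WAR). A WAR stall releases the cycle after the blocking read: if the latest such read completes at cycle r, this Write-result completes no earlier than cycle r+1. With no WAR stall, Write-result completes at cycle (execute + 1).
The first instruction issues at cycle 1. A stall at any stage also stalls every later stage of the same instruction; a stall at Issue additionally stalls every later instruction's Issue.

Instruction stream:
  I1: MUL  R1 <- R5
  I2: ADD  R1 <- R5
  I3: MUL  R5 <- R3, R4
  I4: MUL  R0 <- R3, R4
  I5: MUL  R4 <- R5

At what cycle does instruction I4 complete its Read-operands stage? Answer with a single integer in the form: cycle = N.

cycle = 21

c1: I1 dispatched to MUL
c2: I1 operands ready
c8: I1 complete
c9: R1←I1
c10: I2 dispatched to ADD
c11: I2 operands ready | I3 dispatched to MUL
c12: I3 operands ready
c13: I2 complete
c14: R1←I2
c18: I3 complete
c19: R5←I3
c20: I4 dispatched to MUL
c21: I4 operands ready
c27: I4 complete
c28: R0←I4
c29: I5 dispatched to MUL
c30: I5 operands ready
c36: I5 complete
c37: R4←I5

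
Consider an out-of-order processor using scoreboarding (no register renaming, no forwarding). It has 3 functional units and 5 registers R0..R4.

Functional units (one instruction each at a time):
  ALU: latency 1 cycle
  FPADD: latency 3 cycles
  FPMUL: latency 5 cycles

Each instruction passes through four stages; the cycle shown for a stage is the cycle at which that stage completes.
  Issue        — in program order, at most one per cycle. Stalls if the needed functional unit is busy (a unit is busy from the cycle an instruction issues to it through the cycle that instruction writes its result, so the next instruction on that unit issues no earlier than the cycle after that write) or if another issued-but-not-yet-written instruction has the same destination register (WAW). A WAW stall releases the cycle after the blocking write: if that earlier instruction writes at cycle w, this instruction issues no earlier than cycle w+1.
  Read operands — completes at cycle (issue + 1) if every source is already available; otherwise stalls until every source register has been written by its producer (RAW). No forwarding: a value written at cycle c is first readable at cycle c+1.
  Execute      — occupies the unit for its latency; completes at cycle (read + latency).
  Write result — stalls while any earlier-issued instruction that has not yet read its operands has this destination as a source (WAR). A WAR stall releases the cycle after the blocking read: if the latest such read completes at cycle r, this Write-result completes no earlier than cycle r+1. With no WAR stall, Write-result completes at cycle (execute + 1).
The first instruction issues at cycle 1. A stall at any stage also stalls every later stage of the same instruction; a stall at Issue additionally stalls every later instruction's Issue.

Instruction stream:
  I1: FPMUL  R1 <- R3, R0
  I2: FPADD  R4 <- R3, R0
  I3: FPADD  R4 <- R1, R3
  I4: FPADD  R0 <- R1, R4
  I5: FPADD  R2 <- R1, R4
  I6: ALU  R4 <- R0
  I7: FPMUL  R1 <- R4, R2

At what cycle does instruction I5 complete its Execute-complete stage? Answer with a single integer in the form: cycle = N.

cycle = 24

t=1  I1 dispatched to FPMUL
t=2  I1 operands ready; I2 dispatched to FPADD
t=3  I2 operands ready
t=6  I2 complete
t=7  I1 complete; R4←I2
t=8  R1←I1; I3 dispatched to FPADD
t=9  I3 operands ready
t=12  I3 complete
t=13  R4←I3
t=14  I4 dispatched to FPADD
t=15  I4 operands ready
t=18  I4 complete
t=19  R0←I4
t=20  I5 dispatched to FPADD
t=21  I5 operands ready; I6 dispatched to ALU
t=22  I6 operands ready; I7 dispatched to FPMUL
t=23  I6 complete
t=24  I5 complete; R4←I6
t=25  R2←I5
t=26  I7 operands ready
t=31  I7 complete
t=32  R1←I7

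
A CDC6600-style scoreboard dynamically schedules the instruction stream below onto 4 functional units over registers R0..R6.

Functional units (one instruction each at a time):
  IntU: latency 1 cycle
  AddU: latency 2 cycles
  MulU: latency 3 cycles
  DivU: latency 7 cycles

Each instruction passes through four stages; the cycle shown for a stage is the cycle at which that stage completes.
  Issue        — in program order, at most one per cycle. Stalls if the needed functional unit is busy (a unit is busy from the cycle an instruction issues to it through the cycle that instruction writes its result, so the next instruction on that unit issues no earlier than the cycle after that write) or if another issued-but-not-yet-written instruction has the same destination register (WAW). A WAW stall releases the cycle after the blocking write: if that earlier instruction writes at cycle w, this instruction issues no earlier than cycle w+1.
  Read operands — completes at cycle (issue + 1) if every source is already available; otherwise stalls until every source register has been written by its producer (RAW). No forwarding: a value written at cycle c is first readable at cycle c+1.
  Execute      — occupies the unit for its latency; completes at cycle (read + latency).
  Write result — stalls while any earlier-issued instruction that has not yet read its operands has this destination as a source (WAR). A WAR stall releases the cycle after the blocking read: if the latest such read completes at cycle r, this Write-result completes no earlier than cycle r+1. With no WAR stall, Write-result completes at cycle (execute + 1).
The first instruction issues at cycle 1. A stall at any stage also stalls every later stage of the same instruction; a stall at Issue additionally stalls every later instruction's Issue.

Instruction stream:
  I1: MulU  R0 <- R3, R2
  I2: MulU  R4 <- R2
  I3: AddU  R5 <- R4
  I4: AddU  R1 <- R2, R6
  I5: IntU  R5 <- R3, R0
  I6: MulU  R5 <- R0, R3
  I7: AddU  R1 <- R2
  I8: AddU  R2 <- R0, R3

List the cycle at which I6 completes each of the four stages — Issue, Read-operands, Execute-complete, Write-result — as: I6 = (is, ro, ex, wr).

cycle 1: issue I1 (MulU)
cycle 2: I1 read-ops
cycle 5: I1 finished on MulU
cycle 6: I1→R0
cycle 7: issue I2 (MulU)
cycle 8: I2 read-ops, issue I3 (AddU)
cycle 11: I2 finished on MulU
cycle 12: I2→R4
cycle 13: I3 read-ops
cycle 15: I3 finished on AddU
cycle 16: I3→R5
cycle 17: issue I4 (AddU)
cycle 18: I4 read-ops, issue I5 (IntU)
cycle 19: I5 read-ops
cycle 20: I4 finished on AddU, I5 finished on IntU
cycle 21: I4→R1, I5→R5
cycle 22: issue I6 (MulU)
cycle 23: I6 read-ops, issue I7 (AddU)
cycle 24: I7 read-ops
cycle 26: I6 finished on MulU, I7 finished on AddU
cycle 27: I6→R5, I7→R1
cycle 28: issue I8 (AddU)
cycle 29: I8 read-ops
cycle 31: I8 finished on AddU
cycle 32: I8→R2

I6 = (22, 23, 26, 27)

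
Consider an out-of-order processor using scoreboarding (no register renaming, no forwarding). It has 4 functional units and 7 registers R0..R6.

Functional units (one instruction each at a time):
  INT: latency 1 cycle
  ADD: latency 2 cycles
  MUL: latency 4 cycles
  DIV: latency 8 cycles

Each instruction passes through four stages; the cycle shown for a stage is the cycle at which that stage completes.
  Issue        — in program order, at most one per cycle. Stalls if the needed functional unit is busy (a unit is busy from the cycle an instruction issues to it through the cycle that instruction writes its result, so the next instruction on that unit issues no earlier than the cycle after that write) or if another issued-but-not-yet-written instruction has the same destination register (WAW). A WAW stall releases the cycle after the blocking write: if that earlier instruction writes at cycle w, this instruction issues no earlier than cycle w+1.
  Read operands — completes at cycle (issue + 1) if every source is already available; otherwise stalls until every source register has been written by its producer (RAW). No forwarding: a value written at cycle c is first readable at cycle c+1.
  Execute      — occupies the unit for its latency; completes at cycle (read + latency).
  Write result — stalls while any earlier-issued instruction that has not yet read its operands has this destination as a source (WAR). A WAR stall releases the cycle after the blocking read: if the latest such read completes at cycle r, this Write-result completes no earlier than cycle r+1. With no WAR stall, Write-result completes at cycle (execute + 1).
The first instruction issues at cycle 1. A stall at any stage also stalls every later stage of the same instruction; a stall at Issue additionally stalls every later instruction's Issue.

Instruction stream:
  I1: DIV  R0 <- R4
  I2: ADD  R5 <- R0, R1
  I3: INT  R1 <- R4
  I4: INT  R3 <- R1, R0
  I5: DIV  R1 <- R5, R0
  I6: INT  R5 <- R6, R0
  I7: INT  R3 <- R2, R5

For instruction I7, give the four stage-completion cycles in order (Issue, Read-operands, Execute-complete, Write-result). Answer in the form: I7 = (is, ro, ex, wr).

I7 = (22, 23, 24, 25)

I1  is:1  ro:2  ex:10  wr:11
I2  is:2  ro:12  ex:14  wr:15  — RAW R0: wait I1 write@11
I3  is:3  ro:4  ex:5  wr:13  — WAR R1: wait I2 read@12
I4  is:14  ro:15  ex:16  wr:17  — struct: INT busy until I3 writes@13
I5  is:15  ro:16  ex:24  wr:25
I6  is:18  ro:19  ex:20  wr:21  — struct: INT busy until I4 writes@17
I7  is:22  ro:23  ex:24  wr:25  — struct: INT busy until I6 writes@21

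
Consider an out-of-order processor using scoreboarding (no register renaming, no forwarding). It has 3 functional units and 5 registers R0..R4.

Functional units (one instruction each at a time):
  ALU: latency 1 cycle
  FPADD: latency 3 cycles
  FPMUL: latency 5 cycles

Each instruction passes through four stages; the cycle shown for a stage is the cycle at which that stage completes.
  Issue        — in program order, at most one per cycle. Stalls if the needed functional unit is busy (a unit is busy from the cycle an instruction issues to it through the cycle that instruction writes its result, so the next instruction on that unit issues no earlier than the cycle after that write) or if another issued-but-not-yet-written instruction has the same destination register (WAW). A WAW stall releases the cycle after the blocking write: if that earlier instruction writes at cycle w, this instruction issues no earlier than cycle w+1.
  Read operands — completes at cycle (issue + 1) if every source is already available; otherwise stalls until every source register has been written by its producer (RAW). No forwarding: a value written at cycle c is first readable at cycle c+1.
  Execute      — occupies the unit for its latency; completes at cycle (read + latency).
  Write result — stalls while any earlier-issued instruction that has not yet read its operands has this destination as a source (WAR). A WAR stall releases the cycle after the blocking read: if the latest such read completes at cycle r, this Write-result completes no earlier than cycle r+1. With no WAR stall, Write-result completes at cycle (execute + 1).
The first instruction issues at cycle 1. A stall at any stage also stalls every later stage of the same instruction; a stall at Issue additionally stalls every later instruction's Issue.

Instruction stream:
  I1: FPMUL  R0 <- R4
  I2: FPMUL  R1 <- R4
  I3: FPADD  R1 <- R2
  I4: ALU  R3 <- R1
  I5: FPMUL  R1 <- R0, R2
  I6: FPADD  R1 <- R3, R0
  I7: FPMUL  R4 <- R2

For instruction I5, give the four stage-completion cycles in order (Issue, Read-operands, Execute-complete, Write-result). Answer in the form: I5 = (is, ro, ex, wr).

I5 = (23, 24, 29, 30)

[1] I1 dispatched to FPMUL
[2] I1 operands ready
[7] I1 complete
[8] R0←I1
[9] I2 dispatched to FPMUL
[10] I2 operands ready
[15] I2 complete
[16] R1←I2
[17] I3 dispatched to FPADD
[18] I3 operands ready, I4 dispatched to ALU
[21] I3 complete
[22] R1←I3
[23] I4 operands ready, I5 dispatched to FPMUL
[24] I4 complete, I5 operands ready
[25] R3←I4
[29] I5 complete
[30] R1←I5
[31] I6 dispatched to FPADD
[32] I6 operands ready, I7 dispatched to FPMUL
[33] I7 operands ready
[35] I6 complete
[36] R1←I6
[38] I7 complete
[39] R4←I7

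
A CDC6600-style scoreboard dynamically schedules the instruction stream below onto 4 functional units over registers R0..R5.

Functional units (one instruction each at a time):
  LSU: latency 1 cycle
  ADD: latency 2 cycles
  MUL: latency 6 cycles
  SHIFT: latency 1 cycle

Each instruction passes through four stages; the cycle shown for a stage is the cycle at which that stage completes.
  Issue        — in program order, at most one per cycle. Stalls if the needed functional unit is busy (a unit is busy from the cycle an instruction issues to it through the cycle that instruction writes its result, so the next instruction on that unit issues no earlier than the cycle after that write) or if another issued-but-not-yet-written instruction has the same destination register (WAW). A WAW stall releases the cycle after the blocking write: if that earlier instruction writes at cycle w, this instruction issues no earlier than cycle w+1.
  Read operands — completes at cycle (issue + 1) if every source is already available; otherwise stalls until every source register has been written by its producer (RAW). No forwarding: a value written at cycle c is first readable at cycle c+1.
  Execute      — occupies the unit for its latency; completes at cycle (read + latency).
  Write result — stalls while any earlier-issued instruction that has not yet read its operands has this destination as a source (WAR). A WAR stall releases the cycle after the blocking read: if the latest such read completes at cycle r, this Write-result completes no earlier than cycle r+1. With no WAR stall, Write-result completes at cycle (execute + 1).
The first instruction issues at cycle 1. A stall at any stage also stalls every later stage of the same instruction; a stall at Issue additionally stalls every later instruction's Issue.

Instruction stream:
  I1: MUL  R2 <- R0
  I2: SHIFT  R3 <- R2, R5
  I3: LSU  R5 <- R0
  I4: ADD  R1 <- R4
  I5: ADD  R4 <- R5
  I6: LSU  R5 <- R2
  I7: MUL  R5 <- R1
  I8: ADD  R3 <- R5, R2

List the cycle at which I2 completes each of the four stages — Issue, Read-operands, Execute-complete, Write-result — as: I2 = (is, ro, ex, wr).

cycle 1: I1→MUL
cycle 2: I1 RO; I2→SHIFT
cycle 3: I3→LSU
cycle 4: I3 RO; I4→ADD
cycle 5: I3 EX; I4 RO
cycle 7: I4 EX
cycle 8: I1 EX; I4 WR R1
cycle 9: I1 WR R2; I5→ADD
cycle 10: I2 RO
cycle 11: I2 EX; I3 WR R5
cycle 12: I2 WR R3; I5 RO; I6→LSU
cycle 13: I6 RO
cycle 14: I5 EX; I6 EX
cycle 15: I5 WR R4; I6 WR R5
cycle 16: I7→MUL
cycle 17: I7 RO; I8→ADD
cycle 23: I7 EX
cycle 24: I7 WR R5
cycle 25: I8 RO
cycle 27: I8 EX
cycle 28: I8 WR R3

I2 = (2, 10, 11, 12)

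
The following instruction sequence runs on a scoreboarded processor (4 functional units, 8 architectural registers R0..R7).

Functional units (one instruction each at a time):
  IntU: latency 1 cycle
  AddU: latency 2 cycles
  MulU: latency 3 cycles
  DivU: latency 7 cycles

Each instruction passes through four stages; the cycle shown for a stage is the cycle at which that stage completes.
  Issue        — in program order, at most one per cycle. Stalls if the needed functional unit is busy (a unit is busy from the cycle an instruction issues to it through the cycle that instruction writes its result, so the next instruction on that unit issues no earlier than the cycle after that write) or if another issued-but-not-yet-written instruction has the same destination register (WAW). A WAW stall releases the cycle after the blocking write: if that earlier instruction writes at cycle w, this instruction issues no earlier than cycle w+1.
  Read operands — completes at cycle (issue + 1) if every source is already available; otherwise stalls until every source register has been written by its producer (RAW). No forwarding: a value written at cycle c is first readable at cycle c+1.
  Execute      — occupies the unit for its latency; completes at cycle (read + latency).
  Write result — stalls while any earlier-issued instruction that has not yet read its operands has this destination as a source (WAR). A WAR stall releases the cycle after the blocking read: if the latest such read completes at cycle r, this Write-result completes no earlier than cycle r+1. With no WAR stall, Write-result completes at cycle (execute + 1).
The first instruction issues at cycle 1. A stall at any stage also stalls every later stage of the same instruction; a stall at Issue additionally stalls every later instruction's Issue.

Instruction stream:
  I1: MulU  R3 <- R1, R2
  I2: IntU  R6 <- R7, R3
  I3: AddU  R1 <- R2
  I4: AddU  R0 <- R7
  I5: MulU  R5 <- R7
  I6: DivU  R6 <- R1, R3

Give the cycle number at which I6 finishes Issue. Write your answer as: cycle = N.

cycle 1: I1→MulU
cycle 2: I1 RO · I2→IntU
cycle 3: I3→AddU
cycle 4: I3 RO
cycle 5: I1 EX
cycle 6: I1 WR R3 · I3 EX
cycle 7: I2 RO · I3 WR R1
cycle 8: I2 EX · I4→AddU
cycle 9: I2 WR R6 · I4 RO · I5→MulU
cycle 10: I5 RO · I6→DivU
cycle 11: I4 EX · I6 RO
cycle 12: I4 WR R0
cycle 13: I5 EX
cycle 14: I5 WR R5
cycle 18: I6 EX
cycle 19: I6 WR R6

cycle = 10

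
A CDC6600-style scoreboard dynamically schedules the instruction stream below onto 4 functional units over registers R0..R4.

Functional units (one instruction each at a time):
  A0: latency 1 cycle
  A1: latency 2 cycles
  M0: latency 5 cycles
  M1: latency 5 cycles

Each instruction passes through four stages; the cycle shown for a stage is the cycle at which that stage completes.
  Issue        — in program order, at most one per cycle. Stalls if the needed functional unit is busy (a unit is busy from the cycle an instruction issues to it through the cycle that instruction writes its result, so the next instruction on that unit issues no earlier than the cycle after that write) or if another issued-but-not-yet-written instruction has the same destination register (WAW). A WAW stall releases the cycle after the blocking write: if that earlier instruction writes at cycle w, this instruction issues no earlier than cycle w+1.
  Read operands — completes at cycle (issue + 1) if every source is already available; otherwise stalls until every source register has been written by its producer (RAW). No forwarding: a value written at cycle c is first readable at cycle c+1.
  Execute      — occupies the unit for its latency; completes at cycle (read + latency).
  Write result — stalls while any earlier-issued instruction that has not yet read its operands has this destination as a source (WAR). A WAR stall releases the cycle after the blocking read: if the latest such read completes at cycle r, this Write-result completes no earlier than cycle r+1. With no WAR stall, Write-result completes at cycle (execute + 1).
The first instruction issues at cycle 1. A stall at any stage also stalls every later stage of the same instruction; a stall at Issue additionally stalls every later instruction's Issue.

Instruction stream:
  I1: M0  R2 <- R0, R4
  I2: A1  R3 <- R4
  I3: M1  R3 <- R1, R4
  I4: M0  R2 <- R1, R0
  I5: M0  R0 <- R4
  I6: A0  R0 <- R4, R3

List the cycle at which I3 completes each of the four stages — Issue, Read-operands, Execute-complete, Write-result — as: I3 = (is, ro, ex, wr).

[1] I1 dispatched to M0
[2] I1 operands ready | I2 dispatched to A1
[3] I2 operands ready
[5] I2 complete
[6] R3←I2
[7] I1 complete | I3 dispatched to M1
[8] R2←I1 | I3 operands ready
[9] I4 dispatched to M0
[10] I4 operands ready
[13] I3 complete
[14] R3←I3
[15] I4 complete
[16] R2←I4
[17] I5 dispatched to M0
[18] I5 operands ready
[23] I5 complete
[24] R0←I5
[25] I6 dispatched to A0
[26] I6 operands ready
[27] I6 complete
[28] R0←I6

I3 = (7, 8, 13, 14)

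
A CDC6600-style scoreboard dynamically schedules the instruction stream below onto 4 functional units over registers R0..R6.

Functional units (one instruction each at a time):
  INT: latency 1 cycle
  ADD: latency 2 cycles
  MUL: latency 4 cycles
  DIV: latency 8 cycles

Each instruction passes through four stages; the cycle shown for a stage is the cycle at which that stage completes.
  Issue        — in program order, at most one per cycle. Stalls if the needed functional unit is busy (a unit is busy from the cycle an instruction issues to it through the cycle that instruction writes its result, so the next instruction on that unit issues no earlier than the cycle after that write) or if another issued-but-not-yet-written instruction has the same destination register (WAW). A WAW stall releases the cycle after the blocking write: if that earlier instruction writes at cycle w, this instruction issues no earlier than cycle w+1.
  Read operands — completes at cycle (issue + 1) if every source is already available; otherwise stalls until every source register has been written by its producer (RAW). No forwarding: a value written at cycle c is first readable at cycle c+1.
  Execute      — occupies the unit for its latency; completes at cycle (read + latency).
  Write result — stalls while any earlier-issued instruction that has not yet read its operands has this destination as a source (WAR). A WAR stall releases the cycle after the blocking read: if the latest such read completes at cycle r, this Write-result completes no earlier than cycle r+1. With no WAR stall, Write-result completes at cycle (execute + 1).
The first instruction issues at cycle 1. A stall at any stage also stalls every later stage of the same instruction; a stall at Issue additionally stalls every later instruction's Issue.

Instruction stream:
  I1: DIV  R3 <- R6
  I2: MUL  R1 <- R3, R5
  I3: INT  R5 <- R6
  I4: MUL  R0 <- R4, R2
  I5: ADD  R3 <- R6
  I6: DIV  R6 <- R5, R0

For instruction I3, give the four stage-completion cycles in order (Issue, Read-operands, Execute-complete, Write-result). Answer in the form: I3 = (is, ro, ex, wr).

cycle 1: I1 issues→DIV
cycle 2: I1 reads | I2 issues→MUL
cycle 3: I3 issues→INT
cycle 4: I3 reads
cycle 5: I3 exec-done
cycle 10: I1 exec-done
cycle 11: I1 writes R3
cycle 12: I2 reads
cycle 13: I3 writes R5
cycle 16: I2 exec-done
cycle 17: I2 writes R1
cycle 18: I4 issues→MUL
cycle 19: I4 reads | I5 issues→ADD
cycle 20: I5 reads | I6 issues→DIV
cycle 22: I5 exec-done
cycle 23: I4 exec-done | I5 writes R3
cycle 24: I4 writes R0
cycle 25: I6 reads
cycle 33: I6 exec-done
cycle 34: I6 writes R6

I3 = (3, 4, 5, 13)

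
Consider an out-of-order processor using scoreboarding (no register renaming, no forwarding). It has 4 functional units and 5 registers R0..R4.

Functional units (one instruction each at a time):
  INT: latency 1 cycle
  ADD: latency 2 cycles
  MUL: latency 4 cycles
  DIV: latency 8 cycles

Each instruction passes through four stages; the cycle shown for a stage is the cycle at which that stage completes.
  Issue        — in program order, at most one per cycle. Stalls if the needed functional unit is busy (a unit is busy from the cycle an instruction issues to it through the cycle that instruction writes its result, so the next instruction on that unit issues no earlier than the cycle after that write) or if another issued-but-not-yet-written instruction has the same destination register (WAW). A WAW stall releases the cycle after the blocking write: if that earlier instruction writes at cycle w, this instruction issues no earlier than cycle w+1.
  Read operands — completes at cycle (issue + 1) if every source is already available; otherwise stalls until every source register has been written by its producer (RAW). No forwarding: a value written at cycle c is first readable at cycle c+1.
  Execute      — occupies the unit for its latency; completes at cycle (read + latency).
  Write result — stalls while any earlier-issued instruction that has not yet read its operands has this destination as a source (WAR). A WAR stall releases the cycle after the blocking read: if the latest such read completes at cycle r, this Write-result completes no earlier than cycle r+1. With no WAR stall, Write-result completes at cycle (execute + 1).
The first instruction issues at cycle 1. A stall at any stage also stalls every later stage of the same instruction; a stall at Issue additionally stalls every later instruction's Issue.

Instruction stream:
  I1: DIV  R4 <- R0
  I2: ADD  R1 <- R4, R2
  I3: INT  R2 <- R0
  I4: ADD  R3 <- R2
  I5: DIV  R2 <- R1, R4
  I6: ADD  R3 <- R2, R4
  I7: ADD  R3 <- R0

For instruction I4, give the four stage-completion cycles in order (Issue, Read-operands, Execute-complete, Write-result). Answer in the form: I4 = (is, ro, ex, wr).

I4 = (16, 17, 19, 20)

t=1  I1 issues→DIV
t=2  I1 reads · I2 issues→ADD
t=3  I3 issues→INT
t=4  I3 reads
t=5  I3 exec-done
t=10  I1 exec-done
t=11  I1 writes R4
t=12  I2 reads
t=13  I3 writes R2
t=14  I2 exec-done
t=15  I2 writes R1
t=16  I4 issues→ADD
t=17  I4 reads · I5 issues→DIV
t=18  I5 reads
t=19  I4 exec-done
t=20  I4 writes R3
t=21  I6 issues→ADD
t=26  I5 exec-done
t=27  I5 writes R2
t=28  I6 reads
t=30  I6 exec-done
t=31  I6 writes R3
t=32  I7 issues→ADD
t=33  I7 reads
t=35  I7 exec-done
t=36  I7 writes R3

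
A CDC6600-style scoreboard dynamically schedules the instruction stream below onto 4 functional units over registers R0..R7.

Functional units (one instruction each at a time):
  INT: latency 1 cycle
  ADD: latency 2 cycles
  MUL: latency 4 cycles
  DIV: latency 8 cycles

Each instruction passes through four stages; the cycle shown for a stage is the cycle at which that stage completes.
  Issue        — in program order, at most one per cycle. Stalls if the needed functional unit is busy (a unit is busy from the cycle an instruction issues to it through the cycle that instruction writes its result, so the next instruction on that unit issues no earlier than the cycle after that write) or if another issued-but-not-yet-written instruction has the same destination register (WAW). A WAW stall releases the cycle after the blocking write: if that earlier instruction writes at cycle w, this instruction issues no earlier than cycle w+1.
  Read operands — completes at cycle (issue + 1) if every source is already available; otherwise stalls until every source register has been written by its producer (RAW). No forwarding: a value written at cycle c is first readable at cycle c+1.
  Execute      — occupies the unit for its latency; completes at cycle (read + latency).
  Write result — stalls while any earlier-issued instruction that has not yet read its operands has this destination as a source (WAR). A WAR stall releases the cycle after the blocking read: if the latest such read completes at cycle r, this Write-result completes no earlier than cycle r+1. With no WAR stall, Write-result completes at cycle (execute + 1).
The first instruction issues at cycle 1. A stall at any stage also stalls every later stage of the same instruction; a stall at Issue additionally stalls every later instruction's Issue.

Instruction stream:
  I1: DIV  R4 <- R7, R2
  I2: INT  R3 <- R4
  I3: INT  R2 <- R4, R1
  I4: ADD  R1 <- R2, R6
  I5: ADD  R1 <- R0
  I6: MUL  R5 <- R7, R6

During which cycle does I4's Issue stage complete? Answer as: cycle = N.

c1: I1 dispatched to DIV
c2: I1 operands ready · I2 dispatched to INT
c10: I1 complete
c11: R4←I1
c12: I2 operands ready
c13: I2 complete
c14: R3←I2
c15: I3 dispatched to INT
c16: I3 operands ready · I4 dispatched to ADD
c17: I3 complete
c18: R2←I3
c19: I4 operands ready
c21: I4 complete
c22: R1←I4
c23: I5 dispatched to ADD
c24: I5 operands ready · I6 dispatched to MUL
c25: I6 operands ready
c26: I5 complete
c27: R1←I5
c29: I6 complete
c30: R5←I6

cycle = 16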